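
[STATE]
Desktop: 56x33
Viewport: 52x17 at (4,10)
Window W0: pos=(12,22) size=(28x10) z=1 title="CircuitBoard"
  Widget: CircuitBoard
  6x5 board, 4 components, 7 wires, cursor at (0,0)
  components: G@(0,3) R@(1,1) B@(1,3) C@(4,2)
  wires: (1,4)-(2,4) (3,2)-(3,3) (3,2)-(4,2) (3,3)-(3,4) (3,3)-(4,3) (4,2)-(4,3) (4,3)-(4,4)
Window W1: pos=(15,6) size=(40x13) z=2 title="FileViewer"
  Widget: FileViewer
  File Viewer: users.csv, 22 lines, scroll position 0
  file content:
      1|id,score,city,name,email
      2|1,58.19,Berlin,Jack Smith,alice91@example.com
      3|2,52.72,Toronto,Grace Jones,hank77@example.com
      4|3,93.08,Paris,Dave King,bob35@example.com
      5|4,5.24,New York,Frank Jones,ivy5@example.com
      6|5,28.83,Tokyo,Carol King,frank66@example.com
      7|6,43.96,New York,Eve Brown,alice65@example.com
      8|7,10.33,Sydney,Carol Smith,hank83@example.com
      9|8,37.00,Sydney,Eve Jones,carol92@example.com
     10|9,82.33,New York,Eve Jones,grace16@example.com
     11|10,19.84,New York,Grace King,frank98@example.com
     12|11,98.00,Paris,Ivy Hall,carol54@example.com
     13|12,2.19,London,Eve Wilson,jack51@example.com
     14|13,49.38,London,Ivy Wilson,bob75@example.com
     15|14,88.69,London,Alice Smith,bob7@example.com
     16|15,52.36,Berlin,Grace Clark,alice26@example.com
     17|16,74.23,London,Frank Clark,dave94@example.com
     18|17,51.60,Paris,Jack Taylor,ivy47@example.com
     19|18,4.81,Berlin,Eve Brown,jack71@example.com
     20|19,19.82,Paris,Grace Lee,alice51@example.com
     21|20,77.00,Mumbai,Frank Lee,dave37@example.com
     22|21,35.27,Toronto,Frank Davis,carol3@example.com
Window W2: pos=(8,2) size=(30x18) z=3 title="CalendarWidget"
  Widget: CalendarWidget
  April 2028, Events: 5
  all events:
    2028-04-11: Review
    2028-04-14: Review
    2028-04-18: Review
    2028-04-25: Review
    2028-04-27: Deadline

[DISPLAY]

    ┃17 18* 19 20 21 22 23       ┃ith,alice91@exa█┃ 
    ┃24 25* 26 27* 28 29 30      ┃Jones,hank77@ex░┃ 
    ┃                            ┃g,bob35@example░┃ 
    ┃                            ┃Jones,ivy5@exam░┃ 
    ┃                            ┃ng,frank66@exam░┃ 
    ┃                            ┃rown,alice65@ex░┃ 
    ┃                            ┃mith,hank83@exa░┃ 
    ┃                            ┃es,carol92@exam▼┃ 
    ┃                            ┃━━━━━━━━━━━━━━━━┛ 
    ┗━━━━━━━━━━━━━━━━━━━━━━━━━━━━┛                  
                                                    
                                                    
        ┏━━━━━━━━━━━━━━━━━━━━━━━━━━┓                
        ┃ CircuitBoard             ┃                
        ┠──────────────────────────┨                
        ┃   0 1 2 3 4 5            ┃                
        ┃0  [.]          G         ┃                


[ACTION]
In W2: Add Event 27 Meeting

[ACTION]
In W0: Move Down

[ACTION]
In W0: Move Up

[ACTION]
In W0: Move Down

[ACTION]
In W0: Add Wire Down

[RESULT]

    ┃17 18* 19 20 21 22 23       ┃ith,alice91@exa█┃ 
    ┃24 25* 26 27* 28 29 30      ┃Jones,hank77@ex░┃ 
    ┃                            ┃g,bob35@example░┃ 
    ┃                            ┃Jones,ivy5@exam░┃ 
    ┃                            ┃ng,frank66@exam░┃ 
    ┃                            ┃rown,alice65@ex░┃ 
    ┃                            ┃mith,hank83@exa░┃ 
    ┃                            ┃es,carol92@exam▼┃ 
    ┃                            ┃━━━━━━━━━━━━━━━━┛ 
    ┗━━━━━━━━━━━━━━━━━━━━━━━━━━━━┛                  
                                                    
                                                    
        ┏━━━━━━━━━━━━━━━━━━━━━━━━━━┓                
        ┃ CircuitBoard             ┃                
        ┠──────────────────────────┨                
        ┃   0 1 2 3 4 5            ┃                
        ┃0               G         ┃                


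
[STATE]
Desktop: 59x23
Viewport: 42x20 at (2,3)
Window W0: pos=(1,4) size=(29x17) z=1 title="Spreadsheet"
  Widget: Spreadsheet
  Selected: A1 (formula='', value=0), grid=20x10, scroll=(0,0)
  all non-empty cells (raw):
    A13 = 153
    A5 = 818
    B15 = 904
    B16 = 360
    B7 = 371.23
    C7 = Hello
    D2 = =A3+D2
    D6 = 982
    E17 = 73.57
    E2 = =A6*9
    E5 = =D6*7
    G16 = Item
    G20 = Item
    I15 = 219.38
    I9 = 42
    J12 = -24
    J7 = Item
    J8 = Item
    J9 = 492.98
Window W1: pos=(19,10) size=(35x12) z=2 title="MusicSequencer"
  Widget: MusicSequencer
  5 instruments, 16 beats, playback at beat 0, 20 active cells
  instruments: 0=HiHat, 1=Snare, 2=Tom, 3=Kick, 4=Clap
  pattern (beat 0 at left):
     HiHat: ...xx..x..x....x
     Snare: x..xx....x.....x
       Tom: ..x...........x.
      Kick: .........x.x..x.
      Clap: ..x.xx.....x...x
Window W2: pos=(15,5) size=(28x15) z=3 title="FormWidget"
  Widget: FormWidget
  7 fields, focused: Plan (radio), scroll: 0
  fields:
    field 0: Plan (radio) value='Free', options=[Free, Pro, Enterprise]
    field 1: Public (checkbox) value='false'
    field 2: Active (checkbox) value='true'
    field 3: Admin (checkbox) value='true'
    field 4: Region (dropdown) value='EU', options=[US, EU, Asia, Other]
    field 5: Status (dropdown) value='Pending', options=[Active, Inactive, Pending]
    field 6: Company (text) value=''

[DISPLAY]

                                          
━━━━━━━━━━━━━━━━━━━━━━━━━━━┓              
 Spreadsheet ┏━━━━━━━━━━━━━━━━━━━━━━━━━━┓ 
─────────────┃ FormWidget               ┃ 
A1:          ┠──────────────────────────┨ 
       A     ┃> Plan:       (●) Free  ( ┃ 
-------------┃  Public:     [ ]         ┃ 
  1      [0] ┃  Active:     [x]         ┃━
  2        0 ┃  Admin:      [x]         ┃ 
  3        0 ┃  Region:     [EU       ▼]┃─
  4        0 ┃  Status:     [Pending  ▼]┃ 
  5      818 ┃  Company:    [          ]┃ 
  6        0 ┃                          ┃ 
  7        0 ┃                          ┃ 
  8        0 ┃                          ┃ 
  9        0 ┃                          ┃ 
 10        0 ┗━━━━━━━━━━━━━━━━━━━━━━━━━━┛ 
━━━━━━━━━━━━━━━━━┃                        
                 ┗━━━━━━━━━━━━━━━━━━━━━━━━
                                          


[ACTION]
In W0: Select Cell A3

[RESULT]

                                          
━━━━━━━━━━━━━━━━━━━━━━━━━━━┓              
 Spreadsheet ┏━━━━━━━━━━━━━━━━━━━━━━━━━━┓ 
─────────────┃ FormWidget               ┃ 
A3:          ┠──────────────────────────┨ 
       A     ┃> Plan:       (●) Free  ( ┃ 
-------------┃  Public:     [ ]         ┃ 
  1        0 ┃  Active:     [x]         ┃━
  2        0 ┃  Admin:      [x]         ┃ 
  3      [0] ┃  Region:     [EU       ▼]┃─
  4        0 ┃  Status:     [Pending  ▼]┃ 
  5      818 ┃  Company:    [          ]┃ 
  6        0 ┃                          ┃ 
  7        0 ┃                          ┃ 
  8        0 ┃                          ┃ 
  9        0 ┃                          ┃ 
 10        0 ┗━━━━━━━━━━━━━━━━━━━━━━━━━━┛ 
━━━━━━━━━━━━━━━━━┃                        
                 ┗━━━━━━━━━━━━━━━━━━━━━━━━
                                          


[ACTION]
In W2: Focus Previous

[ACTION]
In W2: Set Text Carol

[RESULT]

                                          
━━━━━━━━━━━━━━━━━━━━━━━━━━━┓              
 Spreadsheet ┏━━━━━━━━━━━━━━━━━━━━━━━━━━┓ 
─────────────┃ FormWidget               ┃ 
A3:          ┠──────────────────────────┨ 
       A     ┃  Plan:       (●) Free  ( ┃ 
-------------┃  Public:     [ ]         ┃ 
  1        0 ┃  Active:     [x]         ┃━
  2        0 ┃  Admin:      [x]         ┃ 
  3      [0] ┃  Region:     [EU       ▼]┃─
  4        0 ┃  Status:     [Pending  ▼]┃ 
  5      818 ┃> Company:    [Carol     ]┃ 
  6        0 ┃                          ┃ 
  7        0 ┃                          ┃ 
  8        0 ┃                          ┃ 
  9        0 ┃                          ┃ 
 10        0 ┗━━━━━━━━━━━━━━━━━━━━━━━━━━┛ 
━━━━━━━━━━━━━━━━━┃                        
                 ┗━━━━━━━━━━━━━━━━━━━━━━━━
                                          


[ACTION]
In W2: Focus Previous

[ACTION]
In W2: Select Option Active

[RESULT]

                                          
━━━━━━━━━━━━━━━━━━━━━━━━━━━┓              
 Spreadsheet ┏━━━━━━━━━━━━━━━━━━━━━━━━━━┓ 
─────────────┃ FormWidget               ┃ 
A3:          ┠──────────────────────────┨ 
       A     ┃  Plan:       (●) Free  ( ┃ 
-------------┃  Public:     [ ]         ┃ 
  1        0 ┃  Active:     [x]         ┃━
  2        0 ┃  Admin:      [x]         ┃ 
  3      [0] ┃  Region:     [EU       ▼]┃─
  4        0 ┃> Status:     [Active   ▼]┃ 
  5      818 ┃  Company:    [Carol     ]┃ 
  6        0 ┃                          ┃ 
  7        0 ┃                          ┃ 
  8        0 ┃                          ┃ 
  9        0 ┃                          ┃ 
 10        0 ┗━━━━━━━━━━━━━━━━━━━━━━━━━━┛ 
━━━━━━━━━━━━━━━━━┃                        
                 ┗━━━━━━━━━━━━━━━━━━━━━━━━
                                          


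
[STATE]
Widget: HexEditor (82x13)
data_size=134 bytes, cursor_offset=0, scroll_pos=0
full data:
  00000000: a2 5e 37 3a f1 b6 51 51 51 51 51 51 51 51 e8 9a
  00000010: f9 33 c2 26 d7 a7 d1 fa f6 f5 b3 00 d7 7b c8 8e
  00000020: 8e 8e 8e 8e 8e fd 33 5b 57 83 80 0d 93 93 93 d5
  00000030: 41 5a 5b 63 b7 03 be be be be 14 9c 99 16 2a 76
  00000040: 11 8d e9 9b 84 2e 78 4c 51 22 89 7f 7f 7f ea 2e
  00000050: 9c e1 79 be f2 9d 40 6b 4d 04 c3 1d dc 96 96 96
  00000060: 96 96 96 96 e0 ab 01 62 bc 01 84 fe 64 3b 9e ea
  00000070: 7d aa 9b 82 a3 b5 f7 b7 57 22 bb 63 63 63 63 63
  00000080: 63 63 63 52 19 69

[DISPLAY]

00000000  A2 5e 37 3a f1 b6 51 51  51 51 51 51 51 51 e8 9a  |.^7:..QQQQQQQQ..|    
00000010  f9 33 c2 26 d7 a7 d1 fa  f6 f5 b3 00 d7 7b c8 8e  |.3.&.........{..|    
00000020  8e 8e 8e 8e 8e fd 33 5b  57 83 80 0d 93 93 93 d5  |......3[W.......|    
00000030  41 5a 5b 63 b7 03 be be  be be 14 9c 99 16 2a 76  |AZ[c..........*v|    
00000040  11 8d e9 9b 84 2e 78 4c  51 22 89 7f 7f 7f ea 2e  |......xLQ"......|    
00000050  9c e1 79 be f2 9d 40 6b  4d 04 c3 1d dc 96 96 96  |..y...@kM.......|    
00000060  96 96 96 96 e0 ab 01 62  bc 01 84 fe 64 3b 9e ea  |.......b....d;..|    
00000070  7d aa 9b 82 a3 b5 f7 b7  57 22 bb 63 63 63 63 63  |}.......W".ccccc|    
00000080  63 63 63 52 19 69                                 |cccR.i          |    
                                                                                  
                                                                                  
                                                                                  
                                                                                  


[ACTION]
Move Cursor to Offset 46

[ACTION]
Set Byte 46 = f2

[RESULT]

00000000  a2 5e 37 3a f1 b6 51 51  51 51 51 51 51 51 e8 9a  |.^7:..QQQQQQQQ..|    
00000010  f9 33 c2 26 d7 a7 d1 fa  f6 f5 b3 00 d7 7b c8 8e  |.3.&.........{..|    
00000020  8e 8e 8e 8e 8e fd 33 5b  57 83 80 0d 93 93 F2 d5  |......3[W.......|    
00000030  41 5a 5b 63 b7 03 be be  be be 14 9c 99 16 2a 76  |AZ[c..........*v|    
00000040  11 8d e9 9b 84 2e 78 4c  51 22 89 7f 7f 7f ea 2e  |......xLQ"......|    
00000050  9c e1 79 be f2 9d 40 6b  4d 04 c3 1d dc 96 96 96  |..y...@kM.......|    
00000060  96 96 96 96 e0 ab 01 62  bc 01 84 fe 64 3b 9e ea  |.......b....d;..|    
00000070  7d aa 9b 82 a3 b5 f7 b7  57 22 bb 63 63 63 63 63  |}.......W".ccccc|    
00000080  63 63 63 52 19 69                                 |cccR.i          |    
                                                                                  
                                                                                  
                                                                                  
                                                                                  


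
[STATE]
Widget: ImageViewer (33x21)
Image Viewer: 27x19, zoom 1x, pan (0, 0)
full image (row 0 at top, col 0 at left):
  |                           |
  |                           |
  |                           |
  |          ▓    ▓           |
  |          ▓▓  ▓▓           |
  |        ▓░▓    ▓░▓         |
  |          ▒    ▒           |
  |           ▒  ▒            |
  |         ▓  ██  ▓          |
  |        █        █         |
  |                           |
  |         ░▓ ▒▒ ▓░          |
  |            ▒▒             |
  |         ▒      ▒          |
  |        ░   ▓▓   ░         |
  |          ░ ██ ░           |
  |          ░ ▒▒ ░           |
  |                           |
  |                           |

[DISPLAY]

                                 
                                 
                                 
          ▓    ▓                 
          ▓▓  ▓▓                 
        ▓░▓    ▓░▓               
          ▒    ▒                 
           ▒  ▒                  
         ▓  ██  ▓                
        █        █               
                                 
         ░▓ ▒▒ ▓░                
            ▒▒                   
         ▒      ▒                
        ░   ▓▓   ░               
          ░ ██ ░                 
          ░ ▒▒ ░                 
                                 
                                 
                                 
                                 


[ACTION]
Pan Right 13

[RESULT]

                                 
                                 
                                 
  ▓                              
 ▓▓                              
  ▓░▓                            
  ▒                              
 ▒                               
█  ▓                             
    █                            
                                 
▒ ▓░                             
▒                                
   ▒                             
▓   ░                            
█ ░                              
▒ ░                              
                                 
                                 
                                 
                                 


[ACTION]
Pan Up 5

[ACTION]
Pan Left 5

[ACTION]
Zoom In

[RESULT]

                                 
                                 
                                 
                                 
                                 
                                 
            ▓▓        ▓▓         
            ▓▓        ▓▓         
            ▓▓▓▓    ▓▓▓▓         
            ▓▓▓▓    ▓▓▓▓         
        ▓▓░░▓▓        ▓▓░░▓▓     
        ▓▓░░▓▓        ▓▓░░▓▓     
            ▒▒        ▒▒         
            ▒▒        ▒▒         
              ▒▒    ▒▒           
              ▒▒    ▒▒           
          ▓▓    ████    ▓▓       
          ▓▓    ████    ▓▓       
        ██                ██     
        ██                ██     
                                 


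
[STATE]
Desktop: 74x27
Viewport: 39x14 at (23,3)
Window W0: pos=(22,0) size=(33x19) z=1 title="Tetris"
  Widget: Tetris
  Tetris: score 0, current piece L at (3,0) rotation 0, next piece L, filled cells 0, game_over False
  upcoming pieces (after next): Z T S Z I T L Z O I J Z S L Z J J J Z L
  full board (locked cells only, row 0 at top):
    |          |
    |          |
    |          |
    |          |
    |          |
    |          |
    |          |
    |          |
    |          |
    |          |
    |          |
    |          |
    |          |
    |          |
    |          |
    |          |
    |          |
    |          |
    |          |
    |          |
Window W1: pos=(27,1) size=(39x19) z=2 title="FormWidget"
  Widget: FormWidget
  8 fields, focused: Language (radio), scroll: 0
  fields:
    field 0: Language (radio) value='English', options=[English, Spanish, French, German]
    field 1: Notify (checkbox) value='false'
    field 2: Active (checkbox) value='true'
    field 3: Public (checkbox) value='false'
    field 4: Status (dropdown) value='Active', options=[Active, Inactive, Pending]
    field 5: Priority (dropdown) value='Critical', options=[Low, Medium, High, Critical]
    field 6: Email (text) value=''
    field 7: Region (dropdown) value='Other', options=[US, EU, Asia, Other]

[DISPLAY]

    ┠──────────────────────────────────
    ┃> Language:   (●) English  ( ) Spa
    ┃  Notify:     [ ]                 
    ┃  Active:     [x]                 
    ┃  Public:     [ ]                 
    ┃  Status:     [Active             
    ┃  Priority:   [Critical           
    ┃  Email:      [                   
    ┃  Region:     [Other              
    ┃                                  
    ┃                                  
    ┃                                  
    ┃                                  
    ┃                                  


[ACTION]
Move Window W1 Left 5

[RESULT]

─────────────────────────────────────┨ 
> Language:   (●) English  ( ) Spanis┃ 
  Notify:     [ ]                    ┃ 
  Active:     [x]                    ┃ 
  Public:     [ ]                    ┃ 
  Status:     [Active              ▼]┃ 
  Priority:   [Critical            ▼]┃ 
  Email:      [                     ]┃ 
  Region:     [Other               ▼]┃ 
                                     ┃ 
                                     ┃ 
                                     ┃ 
                                     ┃ 
                                     ┃ 


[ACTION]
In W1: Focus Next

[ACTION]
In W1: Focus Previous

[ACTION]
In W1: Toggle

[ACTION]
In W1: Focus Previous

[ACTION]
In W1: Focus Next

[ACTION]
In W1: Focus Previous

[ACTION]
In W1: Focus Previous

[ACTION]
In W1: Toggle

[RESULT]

─────────────────────────────────────┨ 
  Language:   (●) English  ( ) Spanis┃ 
  Notify:     [ ]                    ┃ 
  Active:     [x]                    ┃ 
  Public:     [ ]                    ┃ 
  Status:     [Active              ▼]┃ 
  Priority:   [Critical            ▼]┃ 
> Email:      [                     ]┃ 
  Region:     [Other               ▼]┃ 
                                     ┃ 
                                     ┃ 
                                     ┃ 
                                     ┃ 
                                     ┃ 


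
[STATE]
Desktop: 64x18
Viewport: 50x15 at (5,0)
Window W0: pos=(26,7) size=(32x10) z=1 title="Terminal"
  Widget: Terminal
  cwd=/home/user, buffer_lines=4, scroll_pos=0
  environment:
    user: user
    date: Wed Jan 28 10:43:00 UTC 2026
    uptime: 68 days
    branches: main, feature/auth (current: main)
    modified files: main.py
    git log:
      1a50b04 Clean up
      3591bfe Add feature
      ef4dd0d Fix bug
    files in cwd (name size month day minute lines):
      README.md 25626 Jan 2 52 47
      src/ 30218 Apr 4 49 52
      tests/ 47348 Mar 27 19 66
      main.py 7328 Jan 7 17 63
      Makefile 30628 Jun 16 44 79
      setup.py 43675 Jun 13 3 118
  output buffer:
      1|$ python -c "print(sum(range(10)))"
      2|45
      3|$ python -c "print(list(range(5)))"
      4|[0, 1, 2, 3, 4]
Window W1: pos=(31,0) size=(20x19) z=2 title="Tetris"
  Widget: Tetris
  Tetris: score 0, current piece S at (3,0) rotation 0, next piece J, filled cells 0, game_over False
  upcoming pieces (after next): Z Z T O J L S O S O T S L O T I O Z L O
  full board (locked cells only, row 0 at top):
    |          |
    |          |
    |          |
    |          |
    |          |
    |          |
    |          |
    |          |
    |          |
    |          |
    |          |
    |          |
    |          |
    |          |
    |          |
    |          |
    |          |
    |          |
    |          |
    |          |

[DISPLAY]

                          ┏━━━━━━━━━━━━━━━━━━┓    
                          ┃ Tetris           ┃    
                          ┠──────────────────┨    
                          ┃                  ┃    
                          ┃                  ┃    
                          ┃                  ┃    
                          ┃                  ┃    
                     ┏━━━━┃                  ┃━━━━
                     ┃ Ter┃                  ┃    
                     ┠────┃                  ┃────
                     ┃$ py┃                  ┃ange
                     ┃45  ┃                  ┃    
                     ┃$ py┃                  ┃rang
                     ┃[0, ┃                  ┃    
                     ┃$ █ ┃                  ┃    


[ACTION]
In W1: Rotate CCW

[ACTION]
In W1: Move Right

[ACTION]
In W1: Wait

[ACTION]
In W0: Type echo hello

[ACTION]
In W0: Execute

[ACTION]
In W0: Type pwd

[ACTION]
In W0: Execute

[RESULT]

                          ┏━━━━━━━━━━━━━━━━━━┓    
                          ┃ Tetris           ┃    
                          ┠──────────────────┨    
                          ┃                  ┃    
                          ┃                  ┃    
                          ┃                  ┃    
                          ┃                  ┃    
                     ┏━━━━┃                  ┃━━━━
                     ┃ Ter┃                  ┃    
                     ┠────┃                  ┃────
                     ┃[0, ┃                  ┃    
                     ┃$ ec┃                  ┃    
                     ┃hell┃                  ┃    
                     ┃$ pw┃                  ┃    
                     ┃/hom┃                  ┃    


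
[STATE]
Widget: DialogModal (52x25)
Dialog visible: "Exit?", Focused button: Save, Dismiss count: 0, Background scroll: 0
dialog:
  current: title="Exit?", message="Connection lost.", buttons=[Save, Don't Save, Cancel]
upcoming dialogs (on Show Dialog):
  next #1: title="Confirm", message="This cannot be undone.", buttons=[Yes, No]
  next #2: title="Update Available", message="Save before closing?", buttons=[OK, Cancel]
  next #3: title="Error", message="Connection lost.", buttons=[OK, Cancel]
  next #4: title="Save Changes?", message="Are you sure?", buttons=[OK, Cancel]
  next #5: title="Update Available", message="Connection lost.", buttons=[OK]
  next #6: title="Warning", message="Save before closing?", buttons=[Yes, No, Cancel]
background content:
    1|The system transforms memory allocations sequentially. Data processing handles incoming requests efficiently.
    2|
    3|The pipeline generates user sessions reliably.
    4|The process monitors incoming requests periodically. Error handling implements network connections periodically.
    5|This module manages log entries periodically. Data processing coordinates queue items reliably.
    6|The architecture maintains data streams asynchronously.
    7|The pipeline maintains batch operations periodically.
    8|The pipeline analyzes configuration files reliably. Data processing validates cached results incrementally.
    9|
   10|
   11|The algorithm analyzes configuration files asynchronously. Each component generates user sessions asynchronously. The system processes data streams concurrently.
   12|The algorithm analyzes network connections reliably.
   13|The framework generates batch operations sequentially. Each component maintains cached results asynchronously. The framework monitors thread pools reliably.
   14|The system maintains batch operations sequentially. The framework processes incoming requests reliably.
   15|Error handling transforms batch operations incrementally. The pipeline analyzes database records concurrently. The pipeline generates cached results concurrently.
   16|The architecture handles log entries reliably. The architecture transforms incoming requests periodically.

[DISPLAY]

The system transforms memory allocations sequentiall
                                                    
The pipeline generates user sessions reliably.      
The process monitors incoming requests periodically.
This module manages log entries periodically. Data p
The architecture maintains data streams asynchronous
The pipeline maintains batch operations periodically
The pipeline analyzes configuration files reliably. 
                                                    
                                                    
The algori┌──────────────────────────────┐ asynchron
The algori│            Exit?             │ reliably.
The framew│       Connection lost.       │equentiall
The system│ [Save]  Don't Save   Cancel  │entially. 
Error hand└──────────────────────────────┘ increment
The architecture handles log entries reliably. The a
                                                    
                                                    
                                                    
                                                    
                                                    
                                                    
                                                    
                                                    
                                                    


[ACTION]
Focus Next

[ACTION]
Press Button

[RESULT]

The system transforms memory allocations sequentiall
                                                    
The pipeline generates user sessions reliably.      
The process monitors incoming requests periodically.
This module manages log entries periodically. Data p
The architecture maintains data streams asynchronous
The pipeline maintains batch operations periodically
The pipeline analyzes configuration files reliably. 
                                                    
                                                    
The algorithm analyzes configuration files asynchron
The algorithm analyzes network connections reliably.
The framework generates batch operations sequentiall
The system maintains batch operations sequentially. 
Error handling transforms batch operations increment
The architecture handles log entries reliably. The a
                                                    
                                                    
                                                    
                                                    
                                                    
                                                    
                                                    
                                                    
                                                    


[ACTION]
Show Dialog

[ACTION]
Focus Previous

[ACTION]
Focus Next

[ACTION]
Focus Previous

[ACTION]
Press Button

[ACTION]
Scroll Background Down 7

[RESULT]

The pipeline analyzes configuration files reliably. 
                                                    
                                                    
The algorithm analyzes configuration files asynchron
The algorithm analyzes network connections reliably.
The framework generates batch operations sequentiall
The system maintains batch operations sequentially. 
Error handling transforms batch operations increment
The architecture handles log entries reliably. The a
                                                    
                                                    
                                                    
                                                    
                                                    
                                                    
                                                    
                                                    
                                                    
                                                    
                                                    
                                                    
                                                    
                                                    
                                                    
                                                    


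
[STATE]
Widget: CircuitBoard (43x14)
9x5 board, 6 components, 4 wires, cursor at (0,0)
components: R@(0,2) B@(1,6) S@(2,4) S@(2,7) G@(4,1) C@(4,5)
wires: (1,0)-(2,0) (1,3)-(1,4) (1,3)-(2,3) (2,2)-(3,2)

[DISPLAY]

   0 1 2 3 4 5 6 7 8                       
0  [.]      R                              
                                           
1   ·           · ─ ·       B              
    │           │                          
2   ·       ·   ·   S           S          
            │                              
3           ·                              
                                           
4       G               C                  
Cursor: (0,0)                              
                                           
                                           
                                           


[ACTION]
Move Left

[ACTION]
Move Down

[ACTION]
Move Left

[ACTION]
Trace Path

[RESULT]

   0 1 2 3 4 5 6 7 8                       
0           R                              
                                           
1  [.]          · ─ ·       B              
    │           │                          
2   ·       ·   ·   S           S          
            │                              
3           ·                              
                                           
4       G               C                  
Cursor: (1,0)  Trace: Path with 2 nodes, no
                                           
                                           
                                           


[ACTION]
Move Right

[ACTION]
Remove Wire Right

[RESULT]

   0 1 2 3 4 5 6 7 8                       
0           R                              
                                           
1   ·  [.]      · ─ ·       B              
    │           │                          
2   ·       ·   ·   S           S          
            │                              
3           ·                              
                                           
4       G               C                  
Cursor: (1,1)  Trace: Path with 2 nodes, no
                                           
                                           
                                           


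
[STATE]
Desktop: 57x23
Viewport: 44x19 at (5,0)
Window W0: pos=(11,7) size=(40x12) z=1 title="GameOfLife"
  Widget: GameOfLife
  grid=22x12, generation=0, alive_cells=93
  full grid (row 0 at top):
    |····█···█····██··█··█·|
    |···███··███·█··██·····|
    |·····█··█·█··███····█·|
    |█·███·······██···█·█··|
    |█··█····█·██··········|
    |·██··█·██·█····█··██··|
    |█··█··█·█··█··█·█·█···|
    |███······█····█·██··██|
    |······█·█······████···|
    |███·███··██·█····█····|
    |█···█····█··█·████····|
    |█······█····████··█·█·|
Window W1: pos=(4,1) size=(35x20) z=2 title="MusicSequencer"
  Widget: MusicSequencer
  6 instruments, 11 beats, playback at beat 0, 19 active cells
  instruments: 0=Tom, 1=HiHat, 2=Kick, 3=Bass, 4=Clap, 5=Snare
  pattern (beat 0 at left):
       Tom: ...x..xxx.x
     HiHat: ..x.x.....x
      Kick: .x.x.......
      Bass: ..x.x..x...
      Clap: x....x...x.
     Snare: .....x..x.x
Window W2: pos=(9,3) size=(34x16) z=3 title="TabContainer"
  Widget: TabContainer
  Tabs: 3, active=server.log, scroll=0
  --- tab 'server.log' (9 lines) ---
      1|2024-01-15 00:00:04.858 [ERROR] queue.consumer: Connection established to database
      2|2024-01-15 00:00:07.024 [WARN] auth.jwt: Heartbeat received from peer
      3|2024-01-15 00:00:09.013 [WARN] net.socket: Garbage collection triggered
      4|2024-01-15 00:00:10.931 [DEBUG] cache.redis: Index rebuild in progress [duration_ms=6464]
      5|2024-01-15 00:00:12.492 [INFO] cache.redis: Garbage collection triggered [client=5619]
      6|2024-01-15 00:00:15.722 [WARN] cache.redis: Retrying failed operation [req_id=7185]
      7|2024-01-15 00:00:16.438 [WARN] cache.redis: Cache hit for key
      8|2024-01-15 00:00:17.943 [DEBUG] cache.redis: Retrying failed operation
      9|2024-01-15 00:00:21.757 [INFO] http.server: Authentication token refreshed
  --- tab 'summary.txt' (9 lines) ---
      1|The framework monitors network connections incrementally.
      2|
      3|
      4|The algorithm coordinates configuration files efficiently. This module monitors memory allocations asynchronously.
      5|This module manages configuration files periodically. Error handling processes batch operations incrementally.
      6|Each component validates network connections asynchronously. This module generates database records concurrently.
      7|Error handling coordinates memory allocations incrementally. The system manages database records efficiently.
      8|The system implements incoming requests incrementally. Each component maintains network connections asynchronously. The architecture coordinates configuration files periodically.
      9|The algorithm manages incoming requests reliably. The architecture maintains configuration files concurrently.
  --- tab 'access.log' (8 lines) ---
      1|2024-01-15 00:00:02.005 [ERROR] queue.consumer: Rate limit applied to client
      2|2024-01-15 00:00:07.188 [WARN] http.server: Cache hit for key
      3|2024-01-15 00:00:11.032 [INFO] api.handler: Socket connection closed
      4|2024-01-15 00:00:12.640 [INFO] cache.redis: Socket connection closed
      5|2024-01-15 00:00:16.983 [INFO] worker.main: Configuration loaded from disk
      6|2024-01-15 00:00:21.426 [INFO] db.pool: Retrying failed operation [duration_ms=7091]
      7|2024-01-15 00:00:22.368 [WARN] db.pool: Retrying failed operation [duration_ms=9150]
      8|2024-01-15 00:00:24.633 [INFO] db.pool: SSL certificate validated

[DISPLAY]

                                            
━━━━━━━━━━━━━━━━━━━━━━━━━━━━━━━━━┓          
 MusicSequencer                  ┃          
────┏━━━━━━━━━━━━━━━━━━━━━━━━━━━━━━━━┓      
    ┃ TabContainer                   ┃      
   T┠────────────────────────────────┨      
 HiH┃[server.log]│ summary.txt │ acce┃      
  Ki┃────────────────────────────────┃━━━━━━
  Ba┃2024-01-15 00:00:04.858 [ERROR] ┃      
  Cl┃2024-01-15 00:00:07.024 [WARN] a┃──────
 Sna┃2024-01-15 00:00:09.013 [WARN] n┃      
    ┃2024-01-15 00:00:10.931 [DEBUG] ┃      
    ┃2024-01-15 00:00:12.492 [INFO] c┃      
    ┃2024-01-15 00:00:15.722 [WARN] c┃      
    ┃2024-01-15 00:00:16.438 [WARN] c┃      
    ┃2024-01-15 00:00:17.943 [DEBUG] ┃      
    ┃2024-01-15 00:00:21.757 [INFO] h┃      
    ┃                                ┃      
    ┗━━━━━━━━━━━━━━━━━━━━━━━━━━━━━━━━┛━━━━━━


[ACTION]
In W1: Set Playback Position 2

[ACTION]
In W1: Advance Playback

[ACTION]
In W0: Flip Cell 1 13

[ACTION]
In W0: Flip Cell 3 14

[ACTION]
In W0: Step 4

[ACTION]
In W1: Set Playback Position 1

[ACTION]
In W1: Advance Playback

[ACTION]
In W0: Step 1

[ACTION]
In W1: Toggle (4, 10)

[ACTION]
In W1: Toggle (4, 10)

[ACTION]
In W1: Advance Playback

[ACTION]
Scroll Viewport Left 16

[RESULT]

                                            
    ┏━━━━━━━━━━━━━━━━━━━━━━━━━━━━━━━━━┓     
    ┃ MusicSequencer                  ┃     
    ┠────┏━━━━━━━━━━━━━━━━━━━━━━━━━━━━━━━━┓ 
    ┃    ┃ TabContainer                   ┃ 
    ┃   T┠────────────────────────────────┨ 
    ┃ HiH┃[server.log]│ summary.txt │ acce┃ 
    ┃  Ki┃────────────────────────────────┃━
    ┃  Ba┃2024-01-15 00:00:04.858 [ERROR] ┃ 
    ┃  Cl┃2024-01-15 00:00:07.024 [WARN] a┃─
    ┃ Sna┃2024-01-15 00:00:09.013 [WARN] n┃ 
    ┃    ┃2024-01-15 00:00:10.931 [DEBUG] ┃ 
    ┃    ┃2024-01-15 00:00:12.492 [INFO] c┃ 
    ┃    ┃2024-01-15 00:00:15.722 [WARN] c┃ 
    ┃    ┃2024-01-15 00:00:16.438 [WARN] c┃ 
    ┃    ┃2024-01-15 00:00:17.943 [DEBUG] ┃ 
    ┃    ┃2024-01-15 00:00:21.757 [INFO] h┃ 
    ┃    ┃                                ┃ 
    ┃    ┗━━━━━━━━━━━━━━━━━━━━━━━━━━━━━━━━┛━


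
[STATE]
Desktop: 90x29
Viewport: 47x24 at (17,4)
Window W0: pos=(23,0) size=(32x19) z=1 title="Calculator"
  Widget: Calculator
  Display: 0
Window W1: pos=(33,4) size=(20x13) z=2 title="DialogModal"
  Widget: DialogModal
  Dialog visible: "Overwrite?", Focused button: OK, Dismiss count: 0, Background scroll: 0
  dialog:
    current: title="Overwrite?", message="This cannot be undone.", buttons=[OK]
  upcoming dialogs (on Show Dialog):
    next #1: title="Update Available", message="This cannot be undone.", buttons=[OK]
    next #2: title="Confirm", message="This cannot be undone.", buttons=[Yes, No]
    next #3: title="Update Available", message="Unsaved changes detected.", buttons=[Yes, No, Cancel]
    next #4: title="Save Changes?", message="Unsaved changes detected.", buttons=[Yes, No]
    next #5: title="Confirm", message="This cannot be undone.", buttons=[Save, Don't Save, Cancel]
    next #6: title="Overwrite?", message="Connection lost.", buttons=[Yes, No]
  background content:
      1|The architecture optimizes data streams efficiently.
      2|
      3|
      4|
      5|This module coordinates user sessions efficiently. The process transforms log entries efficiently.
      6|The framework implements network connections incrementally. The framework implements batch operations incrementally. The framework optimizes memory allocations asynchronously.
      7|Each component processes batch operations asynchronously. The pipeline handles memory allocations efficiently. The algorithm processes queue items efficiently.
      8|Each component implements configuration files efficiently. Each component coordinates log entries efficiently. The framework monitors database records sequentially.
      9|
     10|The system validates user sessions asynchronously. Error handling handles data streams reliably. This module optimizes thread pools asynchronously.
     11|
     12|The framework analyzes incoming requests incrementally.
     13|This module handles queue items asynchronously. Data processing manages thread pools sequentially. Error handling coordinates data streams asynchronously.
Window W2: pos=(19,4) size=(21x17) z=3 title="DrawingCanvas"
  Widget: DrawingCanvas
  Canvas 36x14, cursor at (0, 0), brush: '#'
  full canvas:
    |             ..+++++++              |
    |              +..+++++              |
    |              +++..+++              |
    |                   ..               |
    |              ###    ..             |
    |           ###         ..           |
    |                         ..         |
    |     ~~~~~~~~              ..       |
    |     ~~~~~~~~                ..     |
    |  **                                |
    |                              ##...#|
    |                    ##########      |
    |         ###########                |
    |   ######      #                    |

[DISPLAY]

  ┏━━━━━━━━━━━━━━━━━━━┓━━━━━━━━━━━━┓ ┃         
  ┃ DrawingCanvas     ┃gModal      ┃ ┃         
  ┠───────────────────┨────────────┨ ┃         
  ┃+            ..++++┃chitecture o┃ ┃         
  ┃              +..++┃            ┃ ┃         
  ┃              +++..┃─────────┐  ┃ ┃         
  ┃                   ┃erwrite? │  ┃ ┃         
  ┃              ###  ┃s cannot │di┃ ┃         
  ┃           ###     ┃ [OK]    │pl┃ ┃         
  ┃                   ┃─────────┘ro┃ ┃         
  ┃     ~~~~~~~~      ┃omponent imp┃ ┃         
  ┃     ~~~~~~~~      ┃            ┃ ┃         
  ┃  **               ┃━━━━━━━━━━━━┛ ┃         
  ┃                   ┃              ┃         
  ┃                   ┃━━━━━━━━━━━━━━┛         
  ┃         ##########┃                        
  ┗━━━━━━━━━━━━━━━━━━━┛                        
                                               
                                               
                                               
                                               
                                               
                                               
                                               


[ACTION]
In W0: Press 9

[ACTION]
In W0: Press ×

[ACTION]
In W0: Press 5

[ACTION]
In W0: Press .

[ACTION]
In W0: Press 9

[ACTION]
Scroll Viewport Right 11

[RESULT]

━━━━━━━━━━━┓━━━━━━━━━━━━┓ ┃                    
Canvas     ┃gModal      ┃ ┃                    
───────────┨────────────┨ ┃                    
     ..++++┃chitecture o┃ ┃                    
      +..++┃            ┃ ┃                    
      +++..┃─────────┐  ┃ ┃                    
           ┃erwrite? │  ┃ ┃                    
      ###  ┃s cannot │di┃ ┃                    
   ###     ┃ [OK]    │pl┃ ┃                    
           ┃─────────┘ro┃ ┃                    
~~~~~      ┃omponent imp┃ ┃                    
~~~~~      ┃            ┃ ┃                    
           ┃━━━━━━━━━━━━┛ ┃                    
           ┃              ┃                    
           ┃━━━━━━━━━━━━━━┛                    
 ##########┃                                   
━━━━━━━━━━━┛                                   
                                               
                                               
                                               
                                               
                                               
                                               
                                               
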